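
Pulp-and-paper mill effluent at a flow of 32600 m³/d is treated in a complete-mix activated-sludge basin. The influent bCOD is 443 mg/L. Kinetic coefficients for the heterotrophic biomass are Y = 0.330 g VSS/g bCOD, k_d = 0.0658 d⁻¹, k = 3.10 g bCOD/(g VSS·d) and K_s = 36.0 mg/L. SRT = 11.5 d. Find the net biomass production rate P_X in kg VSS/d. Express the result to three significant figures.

P_X ≈ 2670 kg VSS/d

From the Monod/SRT balance for a CMAS, S = K_s·(1+k_d θ_c)/[θ_c·(Y k − k_d) − 1] = 36.0 × (1 + 0.0658 × 11.5) / [11.5 × (0.330 × 3.10 − 0.0658) − 1] = 63.24 / 10.01 = 6.319 mg/L.
Observed yield with endogenous decay: Y_obs = Y / (1 + k_d·θ_c) = 0.330 / (1 + 0.0658 × 11.5) = 0.330 / 1.757 = 0.1879 g VSS/g bCOD.
ΔS = 443 − 6.32 = 436.7 mg/L, so the substrate removal rate is 32600 × 436.7/1000 = 14236 kg bCOD/d.
Net biomass production P_X = Y_obs × Q·(S₀ − S) = 0.1879 × 14236 = 2674 kg VSS/d.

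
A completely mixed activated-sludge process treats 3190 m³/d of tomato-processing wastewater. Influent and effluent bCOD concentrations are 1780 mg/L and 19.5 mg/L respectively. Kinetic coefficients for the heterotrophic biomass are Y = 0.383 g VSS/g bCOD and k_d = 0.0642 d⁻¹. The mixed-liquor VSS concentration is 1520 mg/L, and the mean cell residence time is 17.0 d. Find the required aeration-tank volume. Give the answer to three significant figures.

From the SRT design equation V = Y Q (S₀−S) θ_c / [X (1 + k_d θ_c)] = 0.383 × 3190 × (1780 − 19.5) × 17.0 / [1520 × (1 + 0.0642 × 17.0)] = 3.66×10^7 / 3179 = 11503 m³.

V ≈ 11500 m³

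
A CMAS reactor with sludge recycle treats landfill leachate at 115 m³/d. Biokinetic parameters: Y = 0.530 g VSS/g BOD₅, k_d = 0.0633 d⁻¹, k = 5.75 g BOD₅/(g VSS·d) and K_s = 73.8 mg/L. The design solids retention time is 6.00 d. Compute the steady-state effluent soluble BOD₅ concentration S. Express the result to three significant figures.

From the Monod/SRT balance for a CMAS, S = K_s·(1+k_d θ_c)/[θ_c·(Y k − k_d) − 1] = 73.8 × (1 + 0.0633 × 6.00) / [6.00 × (0.530 × 5.75 − 0.0633) − 1] = 101.8 / 16.91 = 6.024 mg/L.

S ≈ 6.02 mg/L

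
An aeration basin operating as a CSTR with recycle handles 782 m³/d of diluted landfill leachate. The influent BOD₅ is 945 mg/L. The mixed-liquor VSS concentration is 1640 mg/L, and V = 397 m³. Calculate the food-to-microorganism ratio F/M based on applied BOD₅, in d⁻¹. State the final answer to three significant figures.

F/M = applied load / biomass = Q·S₀/(V·X) = 782 × 945 / (397.0 × 1640) = 1.135 d⁻¹.

F/M ≈ 1.14 d⁻¹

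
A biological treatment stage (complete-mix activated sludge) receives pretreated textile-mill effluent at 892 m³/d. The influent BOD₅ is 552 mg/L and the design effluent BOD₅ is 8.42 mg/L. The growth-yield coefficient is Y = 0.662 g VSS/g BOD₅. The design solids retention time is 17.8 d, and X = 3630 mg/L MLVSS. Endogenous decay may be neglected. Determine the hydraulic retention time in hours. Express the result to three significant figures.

V·X = Y·Q·ΔS·θ_c gives V = 0.662 × 892 × (552 − 8.42) × 17.8 / 3630 = 1574 m³.
Hydraulic retention time τ = V/Q = 1574 / 892 = 1.765 d = 42.35 h.

τ ≈ 42.3 h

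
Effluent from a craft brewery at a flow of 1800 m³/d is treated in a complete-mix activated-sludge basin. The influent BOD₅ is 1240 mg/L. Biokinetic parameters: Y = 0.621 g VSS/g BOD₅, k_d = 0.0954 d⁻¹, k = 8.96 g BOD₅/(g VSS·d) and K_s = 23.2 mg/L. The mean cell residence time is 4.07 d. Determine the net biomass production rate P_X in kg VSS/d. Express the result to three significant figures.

P_X ≈ 997 kg VSS/d

Effluent substrate depends only on kinetics and SRT: S = K_s(1 + k_d θ_c) / [θ_c(Yk − k_d) − 1] = 23.2 × (1 + 0.0954 × 4.07) / [4.07 × (0.621 × 8.96 − 0.0954) − 1] = 32.21 / 21.26 = 1.515 mg/L.
Observed yield with endogenous decay: Y_obs = Y / (1 + k_d·θ_c) = 0.621 / (1 + 0.0954 × 4.07) = 0.621 / 1.388 = 0.4473 g VSS/g BOD₅.
Substrate removed = Q·(S₀ − S) = 1800 m³/d × (1240 − 1.52) g/m³ = 2.23×10^6 g/d = 2229 kg/d.
P_X = Y_obs · Q(S₀ − S) = 0.4473 × 2229 = 997.2 kg VSS/d.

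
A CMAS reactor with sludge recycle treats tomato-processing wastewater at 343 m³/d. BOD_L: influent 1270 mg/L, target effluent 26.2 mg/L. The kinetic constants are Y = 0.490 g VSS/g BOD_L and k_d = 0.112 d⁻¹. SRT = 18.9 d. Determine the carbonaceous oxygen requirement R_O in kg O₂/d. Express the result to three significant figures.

Correct the yield for decay: Y_obs = Y/(1 + k_d θ_c) = 0.490 / (1 + 0.112 × 18.9) = 0.490 / 3.117 = 0.1572.
ΔS = 1270 − 26.2 = 1244 mg/L, so the substrate removal rate is 343 × 1244/1000 = 426.6 kg BOD_L/d.
Biomass synthesised: P_X = Y_obs × 426.6 = 67.07 kg VSS/d.
R_O = Q·(S₀ − S) − 1.42·P_X = 426.6 − 1.42 × 67.07 = 331.4 kg O₂/d.

R_O ≈ 331 kg O₂/d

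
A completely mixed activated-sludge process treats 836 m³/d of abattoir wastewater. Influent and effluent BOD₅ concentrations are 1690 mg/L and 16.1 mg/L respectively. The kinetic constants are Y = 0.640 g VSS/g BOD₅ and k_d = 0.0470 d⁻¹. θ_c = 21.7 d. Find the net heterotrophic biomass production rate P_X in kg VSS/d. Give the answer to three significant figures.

P_X ≈ 443 kg VSS/d

Observed yield with endogenous decay: Y_obs = Y / (1 + k_d·θ_c) = 0.640 / (1 + 0.0470 × 21.7) = 0.640 / 2.020 = 0.3168 g VSS/g BOD₅.
ΔS = 1690 − 16.1 = 1674 mg/L, so the substrate removal rate is 836 × 1674/1000 = 1399 kg BOD₅/d.
Biomass produced: P_X = Y_obs·Q·ΔS = 0.3168 × 1399 ≈ 443.4 kg VSS/d.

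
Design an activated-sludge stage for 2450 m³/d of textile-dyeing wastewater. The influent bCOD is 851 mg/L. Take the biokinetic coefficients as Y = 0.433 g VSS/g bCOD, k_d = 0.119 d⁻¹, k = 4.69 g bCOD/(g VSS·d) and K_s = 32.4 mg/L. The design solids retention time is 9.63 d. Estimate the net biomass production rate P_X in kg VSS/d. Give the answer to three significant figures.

P_X ≈ 419 kg VSS/d

Effluent substrate depends only on kinetics and SRT: S = K_s(1 + k_d θ_c) / [θ_c(Yk − k_d) − 1] = 32.4 × (1 + 0.119 × 9.63) / [9.63 × (0.433 × 4.69 − 0.119) − 1] = 69.53 / 17.41 = 3.994 mg/L.
Y_obs = Y / (1 + k_d θ_c) = 0.433 / (1 + 0.119 × 9.63) = 0.433 / 2.146 = 0.2018.
Q·(S₀ − S) = 2450 × (851 − 3.99) × 10⁻³ = 2075 kg/d removed.
Net biomass production P_X = Y_obs × Q·(S₀ − S) = 0.2018 × 2075 = 418.7 kg VSS/d.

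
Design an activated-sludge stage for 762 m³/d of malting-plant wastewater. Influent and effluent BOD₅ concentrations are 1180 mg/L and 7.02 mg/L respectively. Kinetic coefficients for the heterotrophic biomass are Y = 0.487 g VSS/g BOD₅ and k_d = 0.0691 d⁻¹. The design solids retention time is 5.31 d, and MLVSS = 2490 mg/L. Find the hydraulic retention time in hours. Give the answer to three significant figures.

τ ≈ 21.4 h

From the SRT design equation V = Y Q (S₀−S) θ_c / [X (1 + k_d θ_c)] = 0.487 × 762 × (1180 − 7.02) × 5.31 / [2490 × (1 + 0.0691 × 5.31)] = 2.31×10^6 / 3404 = 679.1 m³.
τ = V/Q = 679.1/762 = 0.8912 d, or 21.39 h.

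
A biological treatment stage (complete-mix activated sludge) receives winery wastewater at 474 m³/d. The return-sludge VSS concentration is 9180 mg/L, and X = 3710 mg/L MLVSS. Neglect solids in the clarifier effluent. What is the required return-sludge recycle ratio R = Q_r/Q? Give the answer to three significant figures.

Mass balance around the secondary clarifier (neglecting effluent solids): R = X / (X_r − X) = 3710 / (9180 − 3710) = 0.6782.

R ≈ 0.678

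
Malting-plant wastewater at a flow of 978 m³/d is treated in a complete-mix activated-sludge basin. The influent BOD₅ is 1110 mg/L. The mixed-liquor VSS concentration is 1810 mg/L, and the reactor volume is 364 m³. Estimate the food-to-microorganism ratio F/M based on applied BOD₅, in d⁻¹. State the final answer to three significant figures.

F/M ≈ 1.65 d⁻¹

Food-to-microorganism ratio F/M = Q S₀ / (V X) = 978 × 1110 / (364.0 × 1810) = 1.648 d⁻¹.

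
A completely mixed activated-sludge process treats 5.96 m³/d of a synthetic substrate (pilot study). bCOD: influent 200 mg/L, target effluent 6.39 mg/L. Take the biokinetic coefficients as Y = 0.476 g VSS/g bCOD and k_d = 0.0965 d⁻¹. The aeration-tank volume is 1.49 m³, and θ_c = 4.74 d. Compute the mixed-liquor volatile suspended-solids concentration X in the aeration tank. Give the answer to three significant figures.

X ≈ 1200 mg/L

From V·X·(1 + k_d·θ_c) = Y·Q·(S₀ − S)·θ_c: X = 0.476 × 5.96 × (200 − 6.39) × 4.74 / [1.49 × (1 + 0.0965 × 4.74)] = 1199 mg/L.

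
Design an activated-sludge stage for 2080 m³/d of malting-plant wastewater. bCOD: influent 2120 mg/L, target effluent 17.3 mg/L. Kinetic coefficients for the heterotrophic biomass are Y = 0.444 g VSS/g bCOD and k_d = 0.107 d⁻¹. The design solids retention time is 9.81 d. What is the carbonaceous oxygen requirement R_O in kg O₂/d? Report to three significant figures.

R_O ≈ 3030 kg O₂/d

Y_obs = Y / (1 + k_d θ_c) = 0.444 / (1 + 0.107 × 9.81) = 0.444 / 2.050 = 0.2166.
Mass of bCOD removed per day: Q(S₀ − S) = 2080 × 2103 g/m³ = 4374 kg/d.
Biomass synthesised: P_X = Y_obs × 4374 = 947.4 kg VSS/d.
R_O = Q·ΔS − 1.42 P_X = 4374 − 1345 = 3028 kg O₂/d.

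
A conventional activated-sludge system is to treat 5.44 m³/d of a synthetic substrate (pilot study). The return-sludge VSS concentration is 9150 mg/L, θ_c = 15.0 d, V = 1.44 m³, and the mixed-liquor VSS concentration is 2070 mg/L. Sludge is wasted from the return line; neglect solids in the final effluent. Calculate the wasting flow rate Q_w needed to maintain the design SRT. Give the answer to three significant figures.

Q_w ≈ 0.0217 m³/d

Wasting from the return line (neglecting effluent solids): Q_w = V·X / (θ_c·X_r) = 1.440 × 2070 / (15.0 × 9150) = 0.02172 m³/d.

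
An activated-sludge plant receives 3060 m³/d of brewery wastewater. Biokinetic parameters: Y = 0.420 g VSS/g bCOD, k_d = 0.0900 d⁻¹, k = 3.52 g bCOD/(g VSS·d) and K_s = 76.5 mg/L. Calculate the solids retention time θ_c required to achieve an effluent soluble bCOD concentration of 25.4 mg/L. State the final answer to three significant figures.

From 1/θ_c = Y·k·S/(K_s + S) − k_d: Y·k·S/(K_s+S) = 0.420 × 3.52 × 25.4 / (76.5 + 25.4) = 0.3685 d⁻¹.
Then 1/θ_c = μ − k_d = 0.3685 − 0.0900 = 0.2785 d⁻¹, giving θ_c = 3.591 d.

θ_c ≈ 3.59 d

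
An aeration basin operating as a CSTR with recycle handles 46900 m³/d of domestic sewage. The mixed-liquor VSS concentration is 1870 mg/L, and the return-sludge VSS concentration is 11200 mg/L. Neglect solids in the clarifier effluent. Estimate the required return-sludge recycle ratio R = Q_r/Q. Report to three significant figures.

Solids balance on the clarifier gives (1+R)X = R·X_r, so R = X/(X_r − X) = 1870 / (11200 − 1870) = 0.2004.

R ≈ 0.200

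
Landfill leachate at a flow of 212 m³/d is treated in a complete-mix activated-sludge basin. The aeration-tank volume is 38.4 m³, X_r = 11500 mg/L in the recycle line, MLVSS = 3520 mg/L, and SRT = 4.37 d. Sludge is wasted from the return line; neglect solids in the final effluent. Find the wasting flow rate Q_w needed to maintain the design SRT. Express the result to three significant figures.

Q_w = (V·X)/(θ_c X_r) = 38.40 × 3520 / (4.37 × 11500) = 2.690 m³/d.

Q_w ≈ 2.69 m³/d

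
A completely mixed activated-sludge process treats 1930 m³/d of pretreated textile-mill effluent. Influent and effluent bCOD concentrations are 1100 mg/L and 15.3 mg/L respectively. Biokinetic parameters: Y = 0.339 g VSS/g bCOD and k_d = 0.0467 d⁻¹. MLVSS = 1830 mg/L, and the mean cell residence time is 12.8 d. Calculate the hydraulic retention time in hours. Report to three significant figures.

Rearranging the biomass balance for a CMAS with decay, V = Y·Q·ΔS·θ_c / [X·(1+k_d θ_c)] = 0.339 × 1930 × (1100 − 15.3) × 12.8 / [1830 × (1 + 0.0467 × 12.8)] = 9.08×10^6 / 2924 = 3107 m³.
HRT = V/Q = 3107 m³ / 1930 m³·d⁻¹ = 1.610 d × 24 = 38.63 h.

τ ≈ 38.6 h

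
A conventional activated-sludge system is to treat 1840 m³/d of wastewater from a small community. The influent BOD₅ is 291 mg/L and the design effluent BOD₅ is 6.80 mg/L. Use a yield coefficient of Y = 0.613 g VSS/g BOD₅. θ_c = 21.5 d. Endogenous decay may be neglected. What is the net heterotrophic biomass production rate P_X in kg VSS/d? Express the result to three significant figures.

Since k_d ≈ 0, Y_obs = Y = 0.613 g VSS/g BOD₅.
Q·(S₀ − S) = 1840 × (291 − 6.80) × 10⁻³ = 522.9 kg/d removed.
So the net sludge growth is P_X = 0.6130 × 522.9 = 320.6 kg VSS/d.

P_X ≈ 321 kg VSS/d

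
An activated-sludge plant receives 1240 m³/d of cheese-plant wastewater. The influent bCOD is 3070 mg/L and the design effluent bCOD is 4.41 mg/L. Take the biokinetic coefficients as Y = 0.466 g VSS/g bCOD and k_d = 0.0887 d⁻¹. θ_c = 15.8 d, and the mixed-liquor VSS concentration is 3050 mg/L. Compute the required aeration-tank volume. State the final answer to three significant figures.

Rearranging the biomass balance for a CMAS with decay, V = Y·Q·ΔS·θ_c / [X·(1+k_d θ_c)] = 0.466 × 1240 × (3070 − 4.41) × 15.8 / [3050 × (1 + 0.0887 × 15.8)] = 2.8×10^7 / 7324 = 3821 m³.

V ≈ 3820 m³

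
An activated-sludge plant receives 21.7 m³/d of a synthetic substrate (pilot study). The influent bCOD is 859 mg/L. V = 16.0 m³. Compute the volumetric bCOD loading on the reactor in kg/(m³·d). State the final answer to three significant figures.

Applied bCOD load per unit volume = Q·S₀/V = (21.7 × 859/1000)/16.00 = 1.165 kg bCOD·m⁻³·d⁻¹.

L_v ≈ 1.17 kg bCOD/(m³·d)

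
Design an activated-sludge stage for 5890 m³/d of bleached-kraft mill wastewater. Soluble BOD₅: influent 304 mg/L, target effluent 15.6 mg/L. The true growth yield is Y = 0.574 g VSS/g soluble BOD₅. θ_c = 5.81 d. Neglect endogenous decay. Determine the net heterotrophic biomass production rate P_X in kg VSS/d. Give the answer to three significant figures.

With endogenous decay neglected, the observed yield equals the true yield: Y_obs = Y = 0.574 g VSS/g soluble BOD₅.
Substrate removed = Q·(S₀ − S) = 5890 m³/d × (304 − 15.6) g/m³ = 1.7×10^6 g/d = 1699 kg/d.
Biomass produced: P_X = Y_obs·Q·ΔS = 0.5740 × 1699 ≈ 975.0 kg VSS/d.

P_X ≈ 975 kg VSS/d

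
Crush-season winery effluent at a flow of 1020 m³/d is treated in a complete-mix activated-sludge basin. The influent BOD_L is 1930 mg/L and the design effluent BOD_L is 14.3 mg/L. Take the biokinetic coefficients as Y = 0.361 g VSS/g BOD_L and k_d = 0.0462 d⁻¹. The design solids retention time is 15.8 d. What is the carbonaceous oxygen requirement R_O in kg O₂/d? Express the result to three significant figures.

The observed yield is Y_obs = Y/(1 + k_d·θ_c) = 0.361 / (1 + 0.0462 × 15.8) = 0.361 / 1.730 = 0.2087 g VSS per g BOD_L removed.
Q·(S₀ − S) = 1020 × (1930 − 14.3) × 10⁻³ = 1954 kg/d removed.
P_X = Y_obs·Q·(S₀ − S) = 0.2087 × 1954 = 407.8 kg VSS/d.
R_O = Q·(S₀ − S) − 1.42·P_X = 1954 − 1.42 × 407.8 = 1375 kg O₂/d.

R_O ≈ 1380 kg O₂/d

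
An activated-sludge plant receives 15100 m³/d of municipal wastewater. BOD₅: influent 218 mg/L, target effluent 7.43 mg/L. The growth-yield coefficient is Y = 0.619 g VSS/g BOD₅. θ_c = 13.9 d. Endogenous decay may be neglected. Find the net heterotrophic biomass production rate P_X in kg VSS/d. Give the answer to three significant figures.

P_X ≈ 1970 kg VSS/d

Since k_d ≈ 0, Y_obs = Y = 0.619 g VSS/g BOD₅.
Substrate removed = Q·(S₀ − S) = 15100 m³/d × (218 − 7.43) g/m³ = 3.18×10^6 g/d = 3180 kg/d.
Net biomass production P_X = Y_obs × Q·(S₀ − S) = 0.6190 × 3180 = 1968 kg VSS/d.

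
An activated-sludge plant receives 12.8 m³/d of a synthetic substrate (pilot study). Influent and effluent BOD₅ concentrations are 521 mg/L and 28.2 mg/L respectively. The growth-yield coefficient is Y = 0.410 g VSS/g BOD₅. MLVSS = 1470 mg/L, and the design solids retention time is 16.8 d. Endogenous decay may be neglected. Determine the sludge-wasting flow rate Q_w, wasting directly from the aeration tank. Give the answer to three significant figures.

Q_w ≈ 1.76 m³/d

Biomass mass balance (decay neglected): V·X = Y·Q·(S₀ − S)·θ_c, so V = 0.410 × 12.8 × (521 − 28.2) × 16.8 / 1470 = 29.56 m³.
For wasting at MLVSS concentration, Q_w = V/θ_c = 29.56/16.8 = 1.759 m³/d.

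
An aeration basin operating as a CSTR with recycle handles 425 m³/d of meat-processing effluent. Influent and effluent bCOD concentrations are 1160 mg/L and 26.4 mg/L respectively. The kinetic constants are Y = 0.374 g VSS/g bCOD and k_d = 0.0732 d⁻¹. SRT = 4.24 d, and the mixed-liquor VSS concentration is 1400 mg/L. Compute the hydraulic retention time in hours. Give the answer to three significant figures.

τ ≈ 23.5 h

Rearranging the biomass balance for a CMAS with decay, V = Y·Q·ΔS·θ_c / [X·(1+k_d θ_c)] = 0.374 × 425 × (1160 − 26.4) × 4.24 / [1400 × (1 + 0.0732 × 4.24)] = 7.64×10^5 / 1835 = 416.5 m³.
Hydraulic retention time τ = V/Q = 416.5 / 425 = 0.9799 d = 23.52 h.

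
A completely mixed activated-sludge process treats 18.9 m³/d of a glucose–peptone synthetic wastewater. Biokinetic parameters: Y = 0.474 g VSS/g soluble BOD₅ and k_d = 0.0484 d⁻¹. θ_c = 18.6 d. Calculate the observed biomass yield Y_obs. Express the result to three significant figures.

Correct the yield for decay: Y_obs = Y/(1 + k_d θ_c) = 0.474 / (1 + 0.0484 × 18.6) = 0.474 / 1.900 = 0.2494.

Y_obs ≈ 0.249 g VSS/g soluble BOD₅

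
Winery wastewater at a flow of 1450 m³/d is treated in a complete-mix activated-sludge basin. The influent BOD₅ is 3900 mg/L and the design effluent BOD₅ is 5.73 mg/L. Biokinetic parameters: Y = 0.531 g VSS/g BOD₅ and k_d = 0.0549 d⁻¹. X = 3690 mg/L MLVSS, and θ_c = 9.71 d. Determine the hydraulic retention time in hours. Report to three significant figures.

τ ≈ 85.2 h

Rearranging the biomass balance for a CMAS with decay, V = Y·Q·ΔS·θ_c / [X·(1+k_d θ_c)] = 0.531 × 1450 × (3900 − 5.73) × 9.71 / [3690 × (1 + 0.0549 × 9.71)] = 2.91×10^7 / 5657 = 5147 m³.
Hydraulic retention time τ = V/Q = 5147 / 1450 = 3.549 d = 85.18 h.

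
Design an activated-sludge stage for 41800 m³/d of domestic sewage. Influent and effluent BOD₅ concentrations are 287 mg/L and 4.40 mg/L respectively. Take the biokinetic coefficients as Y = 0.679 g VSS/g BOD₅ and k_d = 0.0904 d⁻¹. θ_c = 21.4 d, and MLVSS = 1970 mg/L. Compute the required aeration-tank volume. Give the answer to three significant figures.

V ≈ 29700 m³

Steady-state biomass mass balance: V·X·(1 + k_d·θ_c) = Y·Q·(S₀ − S)·θ_c, so V = 0.679 × 41800 × (287 − 4.40) × 21.4 / [1970 × (1 + 0.0904 × 21.4)] = 1.72×10^8 / 5781 = 29691 m³.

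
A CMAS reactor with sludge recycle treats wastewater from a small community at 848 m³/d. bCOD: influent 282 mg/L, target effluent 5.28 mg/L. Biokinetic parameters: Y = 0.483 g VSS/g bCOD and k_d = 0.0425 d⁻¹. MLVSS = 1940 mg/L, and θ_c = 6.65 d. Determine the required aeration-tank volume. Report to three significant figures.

From the SRT design equation V = Y Q (S₀−S) θ_c / [X (1 + k_d θ_c)] = 0.483 × 848 × (282 − 5.28) × 6.65 / [1940 × (1 + 0.0425 × 6.65)] = 7.54×10^5 / 2488 = 302.9 m³.

V ≈ 303 m³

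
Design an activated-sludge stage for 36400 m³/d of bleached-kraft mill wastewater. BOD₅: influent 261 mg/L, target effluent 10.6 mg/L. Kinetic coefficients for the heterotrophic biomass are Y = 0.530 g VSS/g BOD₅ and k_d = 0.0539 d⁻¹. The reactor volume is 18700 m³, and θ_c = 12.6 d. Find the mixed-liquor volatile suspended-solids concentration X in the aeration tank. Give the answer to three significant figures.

X ≈ 1940 mg/L

From V·X·(1 + k_d·θ_c) = Y·Q·(S₀ − S)·θ_c: X = 0.530 × 36400 × (261 − 10.6) × 12.6 / [18700 × (1 + 0.0539 × 12.6)] = 1938 mg/L.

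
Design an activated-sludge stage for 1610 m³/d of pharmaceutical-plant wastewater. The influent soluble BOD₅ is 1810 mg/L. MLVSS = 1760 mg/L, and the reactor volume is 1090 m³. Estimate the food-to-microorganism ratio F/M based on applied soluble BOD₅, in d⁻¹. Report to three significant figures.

Food-to-microorganism ratio F/M = Q S₀ / (V X) = 1610 × 1810 / (1090 × 1760) = 1.519 d⁻¹.

F/M ≈ 1.52 d⁻¹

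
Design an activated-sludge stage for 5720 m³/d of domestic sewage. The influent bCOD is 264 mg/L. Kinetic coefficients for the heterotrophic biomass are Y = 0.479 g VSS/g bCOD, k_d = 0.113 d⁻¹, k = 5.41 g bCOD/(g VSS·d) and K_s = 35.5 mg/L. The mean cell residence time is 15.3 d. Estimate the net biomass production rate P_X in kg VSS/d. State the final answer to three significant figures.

For a completely mixed reactor with recycle the Lawrence–McCarty relation gives S = K_s·(1 + k_d·θ_c) / [θ_c·(Y·k − k_d) − 1] = 35.5 × (1 + 0.113 × 15.3) / [15.3 × (0.479 × 5.41 − 0.113) − 1] = 96.88 / 36.92 = 2.624 mg/L.
Correct the yield for decay: Y_obs = Y/(1 + k_d θ_c) = 0.479 / (1 + 0.113 × 15.3) = 0.479 / 2.729 = 0.1755.
Substrate removed = Q·(S₀ − S) = 5720 m³/d × (264 − 2.62) g/m³ = 1.5×10^6 g/d = 1495 kg/d.
Net biomass production P_X = Y_obs × Q·(S₀ − S) = 0.1755 × 1495 = 262.4 kg VSS/d.

P_X ≈ 262 kg VSS/d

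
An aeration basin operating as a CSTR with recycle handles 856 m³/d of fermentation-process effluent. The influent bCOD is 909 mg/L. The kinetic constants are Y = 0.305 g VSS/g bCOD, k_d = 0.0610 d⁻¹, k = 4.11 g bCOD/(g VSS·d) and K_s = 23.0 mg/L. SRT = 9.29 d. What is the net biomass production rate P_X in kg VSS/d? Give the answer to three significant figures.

From the Monod/SRT balance for a CMAS, S = K_s·(1+k_d θ_c)/[θ_c·(Y k − k_d) − 1] = 23.0 × (1 + 0.0610 × 9.29) / [9.29 × (0.305 × 4.11 − 0.0610) − 1] = 36.03 / 10.08 = 3.575 mg/L.
Correct the yield for decay: Y_obs = Y/(1 + k_d θ_c) = 0.305 / (1 + 0.0610 × 9.29) = 0.305 / 1.567 = 0.1947.
Q·(S₀ − S) = 856 × (909 − 3.58) × 10⁻³ = 775.0 kg/d removed.
So the net sludge growth is P_X = 0.1947 × 775.0 = 150.9 kg VSS/d.

P_X ≈ 151 kg VSS/d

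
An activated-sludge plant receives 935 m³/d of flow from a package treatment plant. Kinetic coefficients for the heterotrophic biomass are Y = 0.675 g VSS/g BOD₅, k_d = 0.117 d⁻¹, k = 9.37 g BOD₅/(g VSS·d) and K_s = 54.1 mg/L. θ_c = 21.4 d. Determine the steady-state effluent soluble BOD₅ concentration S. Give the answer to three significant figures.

S ≈ 1.44 mg/L

For a completely mixed reactor with recycle the Lawrence–McCarty relation gives S = K_s·(1 + k_d·θ_c) / [θ_c·(Y·k − k_d) − 1] = 54.1 × (1 + 0.117 × 21.4) / [21.4 × (0.675 × 9.37 − 0.117) − 1] = 189.6 / 131.8 = 1.438 mg/L.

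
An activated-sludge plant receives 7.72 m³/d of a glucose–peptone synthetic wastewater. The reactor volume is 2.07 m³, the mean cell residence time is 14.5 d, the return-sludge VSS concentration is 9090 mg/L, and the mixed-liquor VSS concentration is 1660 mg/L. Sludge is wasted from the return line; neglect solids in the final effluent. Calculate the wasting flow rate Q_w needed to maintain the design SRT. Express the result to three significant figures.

Q_w ≈ 0.0261 m³/d

Wasting from the return line (neglecting effluent solids): Q_w = V·X / (θ_c·X_r) = 2.070 × 1660 / (14.5 × 9090) = 0.02607 m³/d.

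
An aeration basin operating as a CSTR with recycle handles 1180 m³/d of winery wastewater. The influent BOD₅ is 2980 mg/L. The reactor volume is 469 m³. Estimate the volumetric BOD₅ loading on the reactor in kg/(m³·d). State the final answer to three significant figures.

Volumetric loading L_v = Q·S₀ / V = 1180 × 2980 g/m³ / 469.0 m³ = 7498 g/(m³·d) = 7.498 kg BOD₅/(m³·d).

L_v ≈ 7.50 kg BOD₅/(m³·d)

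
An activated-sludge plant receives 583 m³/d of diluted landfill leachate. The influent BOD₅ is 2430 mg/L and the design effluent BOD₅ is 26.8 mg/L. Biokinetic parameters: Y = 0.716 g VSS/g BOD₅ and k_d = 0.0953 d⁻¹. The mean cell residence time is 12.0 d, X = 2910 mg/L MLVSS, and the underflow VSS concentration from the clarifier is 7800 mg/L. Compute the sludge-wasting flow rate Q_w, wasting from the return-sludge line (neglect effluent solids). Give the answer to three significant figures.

Steady-state biomass mass balance: V·X·(1 + k_d·θ_c) = Y·Q·(S₀ − S)·θ_c, so V = 0.716 × 583 × (2430 − 26.8) × 12.0 / [2910 × (1 + 0.0953 × 12.0)] = 1.2×10^7 / 6238 = 1930 m³.
Wasting from the return line (neglecting effluent solids): Q_w = V·X / (θ_c·X_r) = 1930 × 2910 / (12.0 × 7800) = 60.00 m³/d.

Q_w ≈ 60.0 m³/d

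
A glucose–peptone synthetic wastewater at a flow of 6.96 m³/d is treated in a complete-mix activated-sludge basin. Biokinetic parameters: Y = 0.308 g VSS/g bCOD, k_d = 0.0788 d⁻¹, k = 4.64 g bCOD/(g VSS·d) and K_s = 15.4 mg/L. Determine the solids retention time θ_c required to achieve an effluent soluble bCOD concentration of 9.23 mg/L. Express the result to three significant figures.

θ_c ≈ 2.19 d

Specific growth rate at S = 9.23 mg/L: μ = YkS/(K_s+S) = 0.308·4.64·9.23/(15.4+9.23) = 0.5356 d⁻¹.
θ_c = 1/(μ − k_d) = 1/(0.5356 − 0.0788) = 1/0.4568 = 2.189 d.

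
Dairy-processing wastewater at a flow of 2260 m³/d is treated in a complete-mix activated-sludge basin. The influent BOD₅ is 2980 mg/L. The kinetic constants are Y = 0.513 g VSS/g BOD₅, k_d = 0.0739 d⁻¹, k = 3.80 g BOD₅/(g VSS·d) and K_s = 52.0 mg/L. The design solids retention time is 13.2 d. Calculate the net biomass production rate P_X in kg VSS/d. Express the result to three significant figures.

P_X ≈ 1750 kg VSS/d

For a completely mixed reactor with recycle the Lawrence–McCarty relation gives S = K_s·(1 + k_d·θ_c) / [θ_c·(Y·k − k_d) − 1] = 52.0 × (1 + 0.0739 × 13.2) / [13.2 × (0.513 × 3.80 − 0.0739) − 1] = 102.7 / 23.76 = 4.324 mg/L.
The observed yield is Y_obs = Y/(1 + k_d·θ_c) = 0.513 / (1 + 0.0739 × 13.2) = 0.513 / 1.975 = 0.2597 g VSS per g BOD₅ removed.
Q·(S₀ − S) = 2260 × (2980 − 4.32) × 10⁻³ = 6725 kg/d removed.
Biomass produced: P_X = Y_obs·Q·ΔS = 0.2597 × 6725 ≈ 1746 kg VSS/d.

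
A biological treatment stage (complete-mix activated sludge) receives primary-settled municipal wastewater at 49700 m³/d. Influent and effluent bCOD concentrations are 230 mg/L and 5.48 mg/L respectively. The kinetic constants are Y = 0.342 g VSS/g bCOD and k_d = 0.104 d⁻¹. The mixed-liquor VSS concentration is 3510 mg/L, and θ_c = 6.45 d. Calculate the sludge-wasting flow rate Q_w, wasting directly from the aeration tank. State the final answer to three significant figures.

Q_w ≈ 651 m³/d

Rearranging the biomass balance for a CMAS with decay, V = Y·Q·ΔS·θ_c / [X·(1+k_d θ_c)] = 0.342 × 49700 × (230 − 5.48) × 6.45 / [3510 × (1 + 0.104 × 6.45)] = 2.46×10^7 / 5865 = 4197 m³.
For wasting at MLVSS concentration, Q_w = V/θ_c = 4197/6.45 = 650.7 m³/d.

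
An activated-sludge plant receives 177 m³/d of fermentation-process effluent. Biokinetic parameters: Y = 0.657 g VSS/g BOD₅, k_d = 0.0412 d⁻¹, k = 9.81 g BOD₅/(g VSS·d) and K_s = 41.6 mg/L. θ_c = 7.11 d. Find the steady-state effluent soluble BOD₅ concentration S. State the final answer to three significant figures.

S ≈ 1.21 mg/L

For a completely mixed reactor with recycle the Lawrence–McCarty relation gives S = K_s·(1 + k_d·θ_c) / [θ_c·(Y·k − k_d) − 1] = 41.6 × (1 + 0.0412 × 7.11) / [7.11 × (0.657 × 9.81 − 0.0412) − 1] = 53.79 / 44.53 = 1.208 mg/L.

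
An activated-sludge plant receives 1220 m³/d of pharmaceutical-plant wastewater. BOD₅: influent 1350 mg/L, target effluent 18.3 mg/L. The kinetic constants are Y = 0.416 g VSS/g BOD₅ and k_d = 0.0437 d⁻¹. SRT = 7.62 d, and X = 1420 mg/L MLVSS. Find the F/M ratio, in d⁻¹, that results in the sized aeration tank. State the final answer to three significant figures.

Rearranging the biomass balance for a CMAS with decay, V = Y·Q·ΔS·θ_c / [X·(1+k_d θ_c)] = 0.416 × 1220 × (1350 − 18.3) × 7.62 / [1420 × (1 + 0.0437 × 7.62)] = 5.15×10^6 / 1893 = 2721 m³.
Food-to-microorganism ratio F/M = Q S₀ / (V X) = 1220 × 1350 / (2721 × 1420) = 0.4263 d⁻¹.

F/M ≈ 0.426 d⁻¹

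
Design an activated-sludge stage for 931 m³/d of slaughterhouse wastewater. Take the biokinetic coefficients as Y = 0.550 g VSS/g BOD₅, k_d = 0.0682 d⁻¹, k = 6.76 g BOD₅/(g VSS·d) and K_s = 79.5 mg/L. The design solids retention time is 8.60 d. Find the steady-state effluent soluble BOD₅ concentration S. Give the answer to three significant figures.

For a completely mixed reactor with recycle the Lawrence–McCarty relation gives S = K_s·(1 + k_d·θ_c) / [θ_c·(Y·k − k_d) − 1] = 79.5 × (1 + 0.0682 × 8.60) / [8.60 × (0.550 × 6.76 − 0.0682) − 1] = 126.1 / 30.39 = 4.151 mg/L.

S ≈ 4.15 mg/L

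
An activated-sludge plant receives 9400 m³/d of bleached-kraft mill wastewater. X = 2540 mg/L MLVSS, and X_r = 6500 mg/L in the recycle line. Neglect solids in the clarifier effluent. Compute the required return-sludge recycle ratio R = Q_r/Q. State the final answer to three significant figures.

Mass balance around the secondary clarifier (neglecting effluent solids): R = X / (X_r − X) = 2540 / (6500 − 2540) = 0.6414.

R ≈ 0.641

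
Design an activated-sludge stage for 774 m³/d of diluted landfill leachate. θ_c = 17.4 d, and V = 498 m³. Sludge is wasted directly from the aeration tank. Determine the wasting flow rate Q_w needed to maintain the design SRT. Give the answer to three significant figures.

With mixed-liquor wasting, θ_c = V/Q_w, so Q_w = V/θ_c = 498.0/17.4 = 28.62 m³/d.

Q_w ≈ 28.6 m³/d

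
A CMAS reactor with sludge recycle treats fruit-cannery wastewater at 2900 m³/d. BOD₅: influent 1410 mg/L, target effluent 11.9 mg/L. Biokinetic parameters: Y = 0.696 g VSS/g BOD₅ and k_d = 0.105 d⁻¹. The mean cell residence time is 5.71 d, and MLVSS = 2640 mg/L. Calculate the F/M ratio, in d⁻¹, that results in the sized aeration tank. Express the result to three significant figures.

From the SRT design equation V = Y Q (S₀−S) θ_c / [X (1 + k_d θ_c)] = 0.696 × 2900 × (1410 − 11.9) × 5.71 / [2640 × (1 + 0.105 × 5.71)] = 1.61×10^7 / 4223 = 3816 m³.
F/M = Q·S₀ / (V·X) = 2900 × 1410 / (3816 × 2640) = 0.4059 g BOD₅·(g VSS·d)⁻¹.

F/M ≈ 0.406 d⁻¹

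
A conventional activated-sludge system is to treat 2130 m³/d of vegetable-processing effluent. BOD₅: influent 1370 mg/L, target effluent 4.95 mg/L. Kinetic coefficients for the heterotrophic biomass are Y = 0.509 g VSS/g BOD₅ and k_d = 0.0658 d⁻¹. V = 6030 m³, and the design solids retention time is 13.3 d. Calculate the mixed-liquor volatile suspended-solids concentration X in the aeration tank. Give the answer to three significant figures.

X ≈ 1740 mg/L

X = Y·Q·ΔS·θ_c / [V·(1 + k_d θ_c)] = 0.509 × 2130 × (1370 − 4.95) × 13.3 / [6030 × (1 + 0.0658 × 13.3)] = 1741 mg/L.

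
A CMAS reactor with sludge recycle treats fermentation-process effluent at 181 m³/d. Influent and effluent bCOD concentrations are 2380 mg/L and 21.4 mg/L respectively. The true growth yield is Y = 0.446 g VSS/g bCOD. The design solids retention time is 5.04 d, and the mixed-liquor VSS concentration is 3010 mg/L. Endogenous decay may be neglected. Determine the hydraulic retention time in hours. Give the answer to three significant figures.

With k_d = 0 the design equation reduces to V = Y Q (S₀−S) θ_c / X = 0.446 × 181 × (2380 − 21.4) × 5.04 / 3010 = 318.8 m³.
τ = V/Q = 318.8/181 = 1.761 d, or 42.27 h.

τ ≈ 42.3 h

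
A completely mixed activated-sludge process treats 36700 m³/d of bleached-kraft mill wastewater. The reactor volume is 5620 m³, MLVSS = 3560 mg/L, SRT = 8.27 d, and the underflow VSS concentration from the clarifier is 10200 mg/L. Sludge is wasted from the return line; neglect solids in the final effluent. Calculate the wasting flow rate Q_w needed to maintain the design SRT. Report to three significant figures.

Q_w ≈ 237 m³/d

Q_w = (V·X)/(θ_c X_r) = 5620 × 3560 / (8.27 × 10200) = 237.2 m³/d.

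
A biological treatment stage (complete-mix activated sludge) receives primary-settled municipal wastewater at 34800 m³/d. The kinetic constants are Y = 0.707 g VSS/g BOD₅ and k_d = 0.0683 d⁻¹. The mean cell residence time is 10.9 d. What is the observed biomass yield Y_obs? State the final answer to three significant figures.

Y_obs = Y / (1 + k_d θ_c) = 0.707 / (1 + 0.0683 × 10.9) = 0.707 / 1.744 = 0.4053.

Y_obs ≈ 0.405 g VSS/g BOD₅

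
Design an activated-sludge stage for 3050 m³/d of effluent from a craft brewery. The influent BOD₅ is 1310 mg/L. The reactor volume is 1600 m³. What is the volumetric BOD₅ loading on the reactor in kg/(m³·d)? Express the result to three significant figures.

Volumetric loading L_v = Q·S₀ / V = 3050 × 1310 g/m³ / 1600 m³ = 2497 g/(m³·d) = 2.497 kg BOD₅/(m³·d).

L_v ≈ 2.50 kg BOD₅/(m³·d)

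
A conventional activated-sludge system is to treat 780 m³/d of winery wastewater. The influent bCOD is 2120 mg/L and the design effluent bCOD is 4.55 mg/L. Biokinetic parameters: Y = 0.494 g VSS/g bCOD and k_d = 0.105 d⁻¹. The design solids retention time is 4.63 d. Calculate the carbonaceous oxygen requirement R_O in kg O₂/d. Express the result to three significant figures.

Correct the yield for decay: Y_obs = Y/(1 + k_d θ_c) = 0.494 / (1 + 0.105 × 4.63) = 0.494 / 1.486 = 0.3324.
Q·(S₀ − S) = 780 × (2120 − 4.55) × 10⁻³ = 1650 kg/d removed.
Net sludge production P_X = 0.3324 × 1650 = 548.5 kg VSS/d.
R_O = Q·ΔS − 1.42 P_X = 1650 − 778.8 = 871.2 kg O₂/d.

R_O ≈ 871 kg O₂/d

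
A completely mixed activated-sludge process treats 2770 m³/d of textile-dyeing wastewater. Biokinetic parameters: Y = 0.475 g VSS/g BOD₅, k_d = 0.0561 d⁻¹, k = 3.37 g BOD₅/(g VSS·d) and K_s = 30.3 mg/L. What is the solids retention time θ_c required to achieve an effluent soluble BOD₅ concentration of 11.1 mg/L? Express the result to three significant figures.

Specific growth rate at S = 11.1 mg/L: μ = YkS/(K_s+S) = 0.475·3.37·11.1/(30.3+11.1) = 0.4292 d⁻¹.
1/θ_c = 0.4292 − 0.0561 = 0.3731 d⁻¹, so θ_c = 2.680 d.

θ_c ≈ 2.68 d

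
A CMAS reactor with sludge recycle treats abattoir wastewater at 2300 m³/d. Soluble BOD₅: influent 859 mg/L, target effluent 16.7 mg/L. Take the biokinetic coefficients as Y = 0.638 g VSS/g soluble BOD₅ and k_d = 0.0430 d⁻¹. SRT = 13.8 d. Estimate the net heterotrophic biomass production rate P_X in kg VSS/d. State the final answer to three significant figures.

Observed yield with endogenous decay: Y_obs = Y / (1 + k_d·θ_c) = 0.638 / (1 + 0.0430 × 13.8) = 0.638 / 1.593 = 0.4004 g VSS/g soluble BOD₅.
Q·(S₀ − S) = 2300 × (859 − 16.7) × 10⁻³ = 1937 kg/d removed.
Net biomass production P_X = Y_obs × Q·(S₀ − S) = 0.4004 × 1937 = 775.7 kg VSS/d.

P_X ≈ 776 kg VSS/d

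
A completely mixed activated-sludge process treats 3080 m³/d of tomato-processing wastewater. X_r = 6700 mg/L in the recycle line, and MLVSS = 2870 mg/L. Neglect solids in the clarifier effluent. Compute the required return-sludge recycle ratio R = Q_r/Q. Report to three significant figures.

R ≈ 0.749

R = Q_r/Q = X/(X_r − X) = 2870 / (6700 − 2870) = 0.7493.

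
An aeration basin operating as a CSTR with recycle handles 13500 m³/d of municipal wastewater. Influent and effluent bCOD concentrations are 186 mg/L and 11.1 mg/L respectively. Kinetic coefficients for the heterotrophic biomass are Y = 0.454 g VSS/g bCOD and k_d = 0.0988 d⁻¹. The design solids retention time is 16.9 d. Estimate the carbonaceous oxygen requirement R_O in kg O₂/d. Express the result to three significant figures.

R_O ≈ 1790 kg O₂/d

The observed yield is Y_obs = Y/(1 + k_d·θ_c) = 0.454 / (1 + 0.0988 × 16.9) = 0.454 / 2.670 = 0.1701 g VSS per g bCOD removed.
ΔS = 186 − 11.1 = 174.9 mg/L, so the substrate removal rate is 13500 × 174.9/1000 = 2361 kg bCOD/d.
P_X = Y_obs·Q·(S₀ − S) = 0.1701 × 2361 = 401.5 kg VSS/d.
R_O = Q·ΔS − 1.42 P_X = 2361 − 570.2 = 1791 kg O₂/d.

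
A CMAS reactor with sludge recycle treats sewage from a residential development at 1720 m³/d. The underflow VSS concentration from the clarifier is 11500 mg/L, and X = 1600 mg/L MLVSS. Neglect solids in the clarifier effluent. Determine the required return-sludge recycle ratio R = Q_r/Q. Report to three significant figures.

R ≈ 0.162

R = Q_r/Q = X/(X_r − X) = 1600 / (11500 − 1600) = 0.1616.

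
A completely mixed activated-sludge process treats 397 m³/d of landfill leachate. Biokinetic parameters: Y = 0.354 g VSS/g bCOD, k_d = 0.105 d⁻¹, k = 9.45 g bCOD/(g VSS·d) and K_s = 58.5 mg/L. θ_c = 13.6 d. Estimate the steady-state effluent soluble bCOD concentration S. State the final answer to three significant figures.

S ≈ 3.30 mg/L

For a completely mixed reactor with recycle the Lawrence–McCarty relation gives S = K_s·(1 + k_d·θ_c) / [θ_c·(Y·k − k_d) − 1] = 58.5 × (1 + 0.105 × 13.6) / [13.6 × (0.354 × 9.45 − 0.105) − 1] = 142.0 / 43.07 = 3.298 mg/L.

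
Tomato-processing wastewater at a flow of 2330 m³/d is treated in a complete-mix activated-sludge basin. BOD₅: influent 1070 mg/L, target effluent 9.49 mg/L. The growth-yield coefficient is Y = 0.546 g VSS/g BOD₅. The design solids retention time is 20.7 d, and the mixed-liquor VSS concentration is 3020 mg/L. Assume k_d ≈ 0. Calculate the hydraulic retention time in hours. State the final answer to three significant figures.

τ ≈ 95.3 h

V·X = Y·Q·ΔS·θ_c gives V = 0.546 × 2330 × (1070 − 9.49) × 20.7 / 3020 = 9248 m³.
Hydraulic retention time τ = V/Q = 9248 / 2330 = 3.969 d = 95.25 h.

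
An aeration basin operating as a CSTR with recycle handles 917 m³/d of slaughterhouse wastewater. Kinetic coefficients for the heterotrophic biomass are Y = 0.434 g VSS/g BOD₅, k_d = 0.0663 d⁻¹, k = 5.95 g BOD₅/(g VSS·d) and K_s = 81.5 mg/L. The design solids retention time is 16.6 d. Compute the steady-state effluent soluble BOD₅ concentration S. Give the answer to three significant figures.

S ≈ 4.20 mg/L

From the Monod/SRT balance for a CMAS, S = K_s·(1+k_d θ_c)/[θ_c·(Y k − k_d) − 1] = 81.5 × (1 + 0.0663 × 16.6) / [16.6 × (0.434 × 5.95 − 0.0663) − 1] = 171.2 / 40.77 = 4.200 mg/L.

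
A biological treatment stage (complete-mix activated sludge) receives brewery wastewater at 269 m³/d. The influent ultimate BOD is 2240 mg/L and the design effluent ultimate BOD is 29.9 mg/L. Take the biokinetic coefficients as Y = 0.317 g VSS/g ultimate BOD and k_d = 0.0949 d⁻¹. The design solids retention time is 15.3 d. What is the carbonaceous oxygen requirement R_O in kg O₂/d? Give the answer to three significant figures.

Observed yield with endogenous decay: Y_obs = Y / (1 + k_d·θ_c) = 0.317 / (1 + 0.0949 × 15.3) = 0.317 / 2.452 = 0.1293 g VSS/g ultimate BOD.
Substrate removed = Q·(S₀ − S) = 269 m³/d × (2240 − 29.9) g/m³ = 5.95×10^5 g/d = 594.5 kg/d.
Net sludge production P_X = 0.1293 × 594.5 = 76.86 kg VSS/d.
R_O = Q·(S₀ − S) − 1.42·P_X = 594.5 − 1.42 × 76.86 = 485.4 kg O₂/d.

R_O ≈ 485 kg O₂/d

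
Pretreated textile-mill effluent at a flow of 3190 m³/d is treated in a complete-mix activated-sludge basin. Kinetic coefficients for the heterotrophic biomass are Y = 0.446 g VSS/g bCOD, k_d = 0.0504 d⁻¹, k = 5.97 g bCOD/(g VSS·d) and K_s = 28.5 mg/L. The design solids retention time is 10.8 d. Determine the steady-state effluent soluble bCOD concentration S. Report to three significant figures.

From the Monod/SRT balance for a CMAS, S = K_s·(1+k_d θ_c)/[θ_c·(Y k − k_d) − 1] = 28.5 × (1 + 0.0504 × 10.8) / [10.8 × (0.446 × 5.97 − 0.0504) − 1] = 44.01 / 27.21 = 1.617 mg/L.

S ≈ 1.62 mg/L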